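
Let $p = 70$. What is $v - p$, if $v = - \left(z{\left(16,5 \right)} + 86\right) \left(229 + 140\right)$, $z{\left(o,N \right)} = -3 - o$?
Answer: $-24793$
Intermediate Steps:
$v = -24723$ ($v = - \left(\left(-3 - 16\right) + 86\right) \left(229 + 140\right) = - \left(\left(-3 - 16\right) + 86\right) 369 = - \left(-19 + 86\right) 369 = - 67 \cdot 369 = \left(-1\right) 24723 = -24723$)
$v - p = -24723 - 70 = -24793$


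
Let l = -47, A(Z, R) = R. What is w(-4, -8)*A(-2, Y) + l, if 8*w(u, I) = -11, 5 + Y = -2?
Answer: -299/8 ≈ -37.375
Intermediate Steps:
Y = -7 (Y = -5 - 2 = -7)
w(u, I) = -11/8 (w(u, I) = (⅛)*(-11) = -11/8)
w(-4, -8)*A(-2, Y) + l = -11/8*(-7) - 47 = 77/8 - 47 = -299/8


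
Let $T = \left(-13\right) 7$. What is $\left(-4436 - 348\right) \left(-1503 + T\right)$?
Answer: $7625696$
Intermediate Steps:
$T = -91$
$\left(-4436 - 348\right) \left(-1503 + T\right) = \left(-4436 - 348\right) \left(-1503 - 91\right) = \left(-4784\right) \left(-1594\right) = 7625696$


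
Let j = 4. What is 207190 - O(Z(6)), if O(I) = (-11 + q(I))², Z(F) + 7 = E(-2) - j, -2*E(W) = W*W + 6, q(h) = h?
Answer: 206461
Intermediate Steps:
E(W) = -3 - W²/2 (E(W) = -(W*W + 6)/2 = -(W² + 6)/2 = -(6 + W²)/2 = -3 - W²/2)
Z(F) = -16 (Z(F) = -7 + ((-3 - ½*(-2)²) - 1*4) = -7 + ((-3 - ½*4) - 4) = -7 + ((-3 - 2) - 4) = -7 + (-5 - 4) = -7 - 9 = -16)
O(I) = (-11 + I)²
207190 - O(Z(6)) = 207190 - (-11 - 16)² = 207190 - 1*(-27)² = 207190 - 1*729 = 207190 - 729 = 206461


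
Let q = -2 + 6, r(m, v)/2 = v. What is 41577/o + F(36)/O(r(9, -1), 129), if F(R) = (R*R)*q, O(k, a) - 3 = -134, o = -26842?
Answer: -144595515/3516302 ≈ -41.121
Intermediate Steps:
r(m, v) = 2*v
O(k, a) = -131 (O(k, a) = 3 - 134 = -131)
q = 4
F(R) = 4*R² (F(R) = (R*R)*4 = R²*4 = 4*R²)
41577/o + F(36)/O(r(9, -1), 129) = 41577/(-26842) + (4*36²)/(-131) = 41577*(-1/26842) + (4*1296)*(-1/131) = -41577/26842 + 5184*(-1/131) = -41577/26842 - 5184/131 = -144595515/3516302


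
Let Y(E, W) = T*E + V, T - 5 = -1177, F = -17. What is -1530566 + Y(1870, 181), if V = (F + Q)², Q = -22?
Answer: -3720685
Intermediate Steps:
T = -1172 (T = 5 - 1177 = -1172)
V = 1521 (V = (-17 - 22)² = (-39)² = 1521)
Y(E, W) = 1521 - 1172*E (Y(E, W) = -1172*E + 1521 = 1521 - 1172*E)
-1530566 + Y(1870, 181) = -1530566 + (1521 - 1172*1870) = -1530566 + (1521 - 2191640) = -1530566 - 2190119 = -3720685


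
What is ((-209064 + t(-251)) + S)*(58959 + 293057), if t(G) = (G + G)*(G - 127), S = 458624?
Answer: 154646261056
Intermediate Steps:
t(G) = 2*G*(-127 + G) (t(G) = (2*G)*(-127 + G) = 2*G*(-127 + G))
((-209064 + t(-251)) + S)*(58959 + 293057) = ((-209064 + 2*(-251)*(-127 - 251)) + 458624)*(58959 + 293057) = ((-209064 + 2*(-251)*(-378)) + 458624)*352016 = ((-209064 + 189756) + 458624)*352016 = (-19308 + 458624)*352016 = 439316*352016 = 154646261056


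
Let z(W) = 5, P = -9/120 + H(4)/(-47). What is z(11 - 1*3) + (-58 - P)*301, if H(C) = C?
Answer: -32721039/1880 ≈ -17405.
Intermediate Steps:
P = -301/1880 (P = -9/120 + 4/(-47) = -9*1/120 + 4*(-1/47) = -3/40 - 4/47 = -301/1880 ≈ -0.16011)
z(11 - 1*3) + (-58 - P)*301 = 5 + (-58 - 1*(-301/1880))*301 = 5 + (-58 + 301/1880)*301 = 5 - 108739/1880*301 = 5 - 32730439/1880 = -32721039/1880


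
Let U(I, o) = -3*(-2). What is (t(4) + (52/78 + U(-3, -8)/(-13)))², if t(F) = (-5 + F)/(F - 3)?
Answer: 961/1521 ≈ 0.63182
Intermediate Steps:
U(I, o) = 6
t(F) = (-5 + F)/(-3 + F)
(t(4) + (52/78 + U(-3, -8)/(-13)))² = ((-5 + 4)/(-3 + 4) + (52/78 + 6/(-13)))² = (-1/1 + (52*(1/78) + 6*(-1/13)))² = (1*(-1) + (⅔ - 6/13))² = (-1 + 8/39)² = (-31/39)² = 961/1521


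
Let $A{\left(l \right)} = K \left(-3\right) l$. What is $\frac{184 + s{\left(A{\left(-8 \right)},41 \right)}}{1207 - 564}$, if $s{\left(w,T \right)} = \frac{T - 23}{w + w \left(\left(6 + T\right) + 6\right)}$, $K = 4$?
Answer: $\frac{52993}{185184} \approx 0.28616$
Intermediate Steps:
$A{\left(l \right)} = - 12 l$ ($A{\left(l \right)} = 4 \left(-3\right) l = - 12 l$)
$s{\left(w,T \right)} = \frac{-23 + T}{w + w \left(12 + T\right)}$
$\frac{184 + s{\left(A{\left(-8 \right)},41 \right)}}{1207 - 564} = \frac{184 + \frac{-23 + 41}{\left(-12\right) \left(-8\right) \left(13 + 41\right)}}{1207 - 564} = \frac{184 + \frac{1}{96} \cdot \frac{1}{54} \cdot 18}{643} = \left(184 + \frac{1}{96} \cdot \frac{1}{54} \cdot 18\right) \frac{1}{643} = \left(184 + \frac{1}{288}\right) \frac{1}{643} = \frac{52993}{288} \cdot \frac{1}{643} = \frac{52993}{185184}$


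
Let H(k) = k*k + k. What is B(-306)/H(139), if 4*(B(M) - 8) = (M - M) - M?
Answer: 169/38920 ≈ 0.0043422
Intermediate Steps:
H(k) = k + k² (H(k) = k² + k = k + k²)
B(M) = 8 - M/4 (B(M) = 8 + ((M - M) - M)/4 = 8 + (0 - M)/4 = 8 + (-M)/4 = 8 - M/4)
B(-306)/H(139) = (8 - ¼*(-306))/((139*(1 + 139))) = (8 + 153/2)/((139*140)) = (169/2)/19460 = (169/2)*(1/19460) = 169/38920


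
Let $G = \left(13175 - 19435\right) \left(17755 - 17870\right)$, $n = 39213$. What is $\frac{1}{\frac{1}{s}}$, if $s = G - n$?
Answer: $680687$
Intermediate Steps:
$G = 719900$ ($G = \left(-6260\right) \left(-115\right) = 719900$)
$s = 680687$ ($s = 719900 - 39213 = 680687$)
$\frac{1}{\frac{1}{s}} = \frac{1}{\frac{1}{680687}} = 680687$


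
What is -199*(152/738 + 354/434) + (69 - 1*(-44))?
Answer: -7230946/80073 ≈ -90.304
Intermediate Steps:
-199*(152/738 + 354/434) + (69 - 1*(-44)) = -199*(152*(1/738) + 354*(1/434)) + (69 + 44) = -199*(76/369 + 177/217) + 113 = -199*81805/80073 + 113 = -16279195/80073 + 113 = -7230946/80073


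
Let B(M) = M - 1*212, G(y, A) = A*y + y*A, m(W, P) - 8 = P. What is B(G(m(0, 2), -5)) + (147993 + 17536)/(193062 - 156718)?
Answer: -1596257/5192 ≈ -307.45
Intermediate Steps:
m(W, P) = 8 + P
G(y, A) = 2*A*y (G(y, A) = A*y + A*y = 2*A*y)
B(M) = -212 + M (B(M) = M - 212 = -212 + M)
B(G(m(0, 2), -5)) + (147993 + 17536)/(193062 - 156718) = (-212 + 2*(-5)*(8 + 2)) + (147993 + 17536)/(193062 - 156718) = (-212 + 2*(-5)*10) + 165529/36344 = (-212 - 100) + 165529*(1/36344) = -312 + 23647/5192 = -1596257/5192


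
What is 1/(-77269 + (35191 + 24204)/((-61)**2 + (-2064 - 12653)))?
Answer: -10996/849709319 ≈ -1.2941e-5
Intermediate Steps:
1/(-77269 + (35191 + 24204)/((-61)**2 + (-2064 - 12653))) = 1/(-77269 + 59395/(3721 - 14717)) = 1/(-77269 + 59395/(-10996)) = 1/(-77269 + 59395*(-1/10996)) = 1/(-77269 - 59395/10996) = 1/(-849709319/10996) = -10996/849709319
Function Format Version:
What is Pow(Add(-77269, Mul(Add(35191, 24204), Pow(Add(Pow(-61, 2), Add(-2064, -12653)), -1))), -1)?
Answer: Rational(-10996, 849709319) ≈ -1.2941e-5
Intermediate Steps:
Pow(Add(-77269, Mul(Add(35191, 24204), Pow(Add(Pow(-61, 2), Add(-2064, -12653)), -1))), -1) = Pow(Add(-77269, Mul(59395, Pow(Add(3721, -14717), -1))), -1) = Pow(Add(-77269, Mul(59395, Pow(-10996, -1))), -1) = Pow(Add(-77269, Mul(59395, Rational(-1, 10996))), -1) = Pow(Add(-77269, Rational(-59395, 10996)), -1) = Pow(Rational(-849709319, 10996), -1) = Rational(-10996, 849709319)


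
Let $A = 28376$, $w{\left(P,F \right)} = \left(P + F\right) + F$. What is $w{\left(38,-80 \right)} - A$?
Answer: $-28498$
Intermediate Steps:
$w{\left(P,F \right)} = P + 2 F$ ($w{\left(P,F \right)} = \left(F + P\right) + F = P + 2 F$)
$w{\left(38,-80 \right)} - A = \left(38 + 2 \left(-80\right)\right) - 28376 = \left(38 - 160\right) - 28376 = -122 - 28376 = -28498$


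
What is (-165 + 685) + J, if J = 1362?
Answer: 1882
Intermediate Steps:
(-165 + 685) + J = (-165 + 685) + 1362 = 520 + 1362 = 1882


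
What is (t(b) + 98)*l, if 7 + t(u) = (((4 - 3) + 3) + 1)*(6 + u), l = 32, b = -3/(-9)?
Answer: 11776/3 ≈ 3925.3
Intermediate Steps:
b = ⅓ (b = -3*(-⅑) = ⅓ ≈ 0.33333)
t(u) = 23 + 5*u (t(u) = -7 + (((4 - 3) + 3) + 1)*(6 + u) = -7 + ((1 + 3) + 1)*(6 + u) = -7 + (4 + 1)*(6 + u) = -7 + 5*(6 + u) = -7 + (30 + 5*u) = 23 + 5*u)
(t(b) + 98)*l = ((23 + 5*(⅓)) + 98)*32 = ((23 + 5/3) + 98)*32 = (74/3 + 98)*32 = (368/3)*32 = 11776/3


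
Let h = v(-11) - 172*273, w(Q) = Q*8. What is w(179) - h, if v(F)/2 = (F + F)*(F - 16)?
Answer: 47200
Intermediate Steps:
v(F) = 4*F*(-16 + F) (v(F) = 2*((F + F)*(F - 16)) = 2*((2*F)*(-16 + F)) = 2*(2*F*(-16 + F)) = 4*F*(-16 + F))
w(Q) = 8*Q
h = -45768 (h = 4*(-11)*(-16 - 11) - 172*273 = 4*(-11)*(-27) - 46956 = 1188 - 46956 = -45768)
w(179) - h = 8*179 - 1*(-45768) = 1432 + 45768 = 47200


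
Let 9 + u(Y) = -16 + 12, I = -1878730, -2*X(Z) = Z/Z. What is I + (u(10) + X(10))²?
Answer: -7514191/4 ≈ -1.8785e+6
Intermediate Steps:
X(Z) = -½ (X(Z) = -Z/(2*Z) = -½*1 = -½)
u(Y) = -13 (u(Y) = -9 + (-16 + 12) = -9 - 4 = -13)
I + (u(10) + X(10))² = -1878730 + (-13 - ½)² = -1878730 + (-27/2)² = -1878730 + 729/4 = -7514191/4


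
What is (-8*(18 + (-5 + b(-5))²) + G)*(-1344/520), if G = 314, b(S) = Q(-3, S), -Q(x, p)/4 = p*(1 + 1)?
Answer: 323568/13 ≈ 24890.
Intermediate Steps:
Q(x, p) = -8*p (Q(x, p) = -4*p*(1 + 1) = -4*p*2 = -8*p)
b(S) = -8*S
(-8*(18 + (-5 + b(-5))²) + G)*(-1344/520) = (-8*(18 + (-5 - 8*(-5))²) + 314)*(-1344/520) = (-8*(18 + (-5 + 40)²) + 314)*(-1344*1/520) = (-8*(18 + 35²) + 314)*(-168/65) = (-8*(18 + 1225) + 314)*(-168/65) = (-8*1243 + 314)*(-168/65) = (-9944 + 314)*(-168/65) = -9630*(-168/65) = 323568/13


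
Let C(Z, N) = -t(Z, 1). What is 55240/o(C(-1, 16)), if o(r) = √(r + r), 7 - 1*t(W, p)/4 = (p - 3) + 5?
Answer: -6905*I*√2 ≈ -9765.1*I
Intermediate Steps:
t(W, p) = 20 - 4*p (t(W, p) = 28 - 4*((p - 3) + 5) = 28 - 4*((-3 + p) + 5) = 28 - 4*(2 + p) = 28 + (-8 - 4*p) = 20 - 4*p)
C(Z, N) = -16 (C(Z, N) = -(20 - 4*1) = -(20 - 4) = -1*16 = -16)
o(r) = √2*√r (o(r) = √(2*r) = √2*√r)
55240/o(C(-1, 16)) = 55240/((√2*√(-16))) = 55240/((√2*(4*I))) = 55240/((4*I*√2)) = 55240*(-I*√2/8) = -6905*I*√2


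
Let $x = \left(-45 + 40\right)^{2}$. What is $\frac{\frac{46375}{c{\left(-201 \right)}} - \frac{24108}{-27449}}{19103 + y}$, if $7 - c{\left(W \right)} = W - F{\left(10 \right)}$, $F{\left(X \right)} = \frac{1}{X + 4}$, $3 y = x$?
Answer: $\frac{8945744927}{764060948993} \approx 0.011708$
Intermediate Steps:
$x = 25$ ($x = \left(-5\right)^{2} = 25$)
$y = \frac{25}{3}$ ($y = \frac{1}{3} \cdot 25 = \frac{25}{3} \approx 8.3333$)
$F{\left(X \right)} = \frac{1}{4 + X}$
$c{\left(W \right)} = \frac{99}{14} - W$ ($c{\left(W \right)} = 7 - \left(W - \frac{1}{4 + 10}\right) = 7 - \left(W - \frac{1}{14}\right) = 7 - \left(- \frac{1}{14} + W\right) = \frac{99}{14} - W$)
$\frac{\frac{46375}{c{\left(-201 \right)}} - \frac{24108}{-27449}}{19103 + y} = \frac{\frac{46375}{\frac{99}{14} - -201} - \frac{24108}{-27449}}{19103 + \frac{25}{3}} = \frac{\frac{46375}{\frac{99}{14} + 201} - - \frac{24108}{27449}}{\frac{57334}{3}} = \left(\frac{46375}{\frac{2913}{14}} + \frac{24108}{27449}\right) \frac{3}{57334} = \left(46375 \cdot \frac{14}{2913} + \frac{24108}{27449}\right) \frac{3}{57334} = \left(\frac{649250}{2913} + \frac{24108}{27449}\right) \frac{3}{57334} = \frac{17891489854}{79958937} \cdot \frac{3}{57334} = \frac{8945744927}{764060948993}$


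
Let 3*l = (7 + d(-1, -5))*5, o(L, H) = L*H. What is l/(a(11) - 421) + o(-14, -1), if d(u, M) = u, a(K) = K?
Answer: 573/41 ≈ 13.976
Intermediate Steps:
o(L, H) = H*L
l = 10 (l = ((7 - 1)*5)/3 = (6*5)/3 = (1/3)*30 = 10)
l/(a(11) - 421) + o(-14, -1) = 10/(11 - 421) - 1*(-14) = 10/(-410) + 14 = -1/410*10 + 14 = -1/41 + 14 = 573/41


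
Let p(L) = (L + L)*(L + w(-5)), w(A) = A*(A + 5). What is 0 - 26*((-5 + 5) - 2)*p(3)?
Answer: 936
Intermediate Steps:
w(A) = A*(5 + A)
p(L) = 2*L**2 (p(L) = (L + L)*(L - 5*(5 - 5)) = (2*L)*(L - 5*0) = (2*L)*(L + 0) = (2*L)*L = 2*L**2)
0 - 26*((-5 + 5) - 2)*p(3) = 0 - 26*((-5 + 5) - 2)*2*3**2 = 0 - 26*(0 - 2)*2*9 = 0 - (-52)*18 = 0 - 26*(-36) = 0 + 936 = 936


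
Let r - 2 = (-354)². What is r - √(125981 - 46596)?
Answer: 125318 - √79385 ≈ 1.2504e+5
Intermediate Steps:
r = 125318 (r = 2 + (-354)² = 2 + 125316 = 125318)
r - √(125981 - 46596) = 125318 - √(125981 - 46596) = 125318 - √79385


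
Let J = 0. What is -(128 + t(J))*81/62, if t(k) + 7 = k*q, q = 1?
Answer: -9801/62 ≈ -158.08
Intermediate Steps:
t(k) = -7 + k (t(k) = -7 + k*1 = -7 + k)
-(128 + t(J))*81/62 = -(128 + (-7 + 0))*81/62 = -(128 - 7)*81*(1/62) = -121*81/62 = -1*9801/62 = -9801/62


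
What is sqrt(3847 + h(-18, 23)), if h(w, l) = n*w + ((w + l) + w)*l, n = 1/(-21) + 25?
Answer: 2*sqrt(37961)/7 ≈ 55.667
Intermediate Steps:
n = 524/21 (n = -1/21 + 25 = 524/21 ≈ 24.952)
h(w, l) = 524*w/21 + l*(l + 2*w) (h(w, l) = 524*w/21 + ((w + l) + w)*l = 524*w/21 + ((l + w) + w)*l = 524*w/21 + (l + 2*w)*l = 524*w/21 + l*(l + 2*w))
sqrt(3847 + h(-18, 23)) = sqrt(3847 + (23**2 + (524/21)*(-18) + 2*23*(-18))) = sqrt(3847 + (529 - 3144/7 - 828)) = sqrt(3847 - 5237/7) = sqrt(21692/7) = 2*sqrt(37961)/7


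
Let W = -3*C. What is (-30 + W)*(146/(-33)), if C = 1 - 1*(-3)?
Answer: 2044/11 ≈ 185.82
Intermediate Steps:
C = 4 (C = 1 + 3 = 4)
W = -12 (W = -3*4 = -12)
(-30 + W)*(146/(-33)) = (-30 - 12)*(146/(-33)) = -6132*(-1)/33 = -42*(-146/33) = 2044/11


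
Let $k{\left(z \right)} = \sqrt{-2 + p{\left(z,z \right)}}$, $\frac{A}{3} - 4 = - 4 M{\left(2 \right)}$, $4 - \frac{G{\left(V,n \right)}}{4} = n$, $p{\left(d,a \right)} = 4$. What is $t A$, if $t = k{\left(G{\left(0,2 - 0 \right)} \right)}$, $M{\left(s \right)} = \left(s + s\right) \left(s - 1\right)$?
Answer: $- 36 \sqrt{2} \approx -50.912$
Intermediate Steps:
$M{\left(s \right)} = 2 s \left(-1 + s\right)$
$G{\left(V,n \right)} = 16 - 4 n$
$A = -36$ ($A = 12 + 3 \left(- 4 \cdot 2 \cdot 2 \left(-1 + 2\right)\right) = 12 + 3 \left(- 4 \cdot 2 \cdot 2 \cdot 1\right) = 12 + 3 \left(\left(-4\right) 4\right) = 12 + 3 \left(-16\right) = 12 - 48 = -36$)
$k{\left(z \right)} = \sqrt{2}$ ($k{\left(z \right)} = \sqrt{-2 + 4} = \sqrt{2}$)
$t = \sqrt{2} \approx 1.4142$
$t A = \sqrt{2} \left(-36\right) = - 36 \sqrt{2}$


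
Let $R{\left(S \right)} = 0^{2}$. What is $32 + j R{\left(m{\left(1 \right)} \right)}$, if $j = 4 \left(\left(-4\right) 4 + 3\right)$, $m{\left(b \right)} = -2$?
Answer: $32$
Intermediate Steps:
$R{\left(S \right)} = 0$
$j = -52$ ($j = 4 \left(-16 + 3\right) = 4 \left(-13\right) = -52$)
$32 + j R{\left(m{\left(1 \right)} \right)} = 32 - 0 = 32 + 0 = 32$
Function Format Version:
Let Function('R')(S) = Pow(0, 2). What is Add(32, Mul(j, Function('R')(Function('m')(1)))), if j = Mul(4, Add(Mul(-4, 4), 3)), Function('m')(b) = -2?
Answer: 32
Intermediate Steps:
Function('R')(S) = 0
j = -52 (j = Mul(4, Add(-16, 3)) = Mul(4, -13) = -52)
Add(32, Mul(j, Function('R')(Function('m')(1)))) = Add(32, Mul(-52, 0)) = Add(32, 0) = 32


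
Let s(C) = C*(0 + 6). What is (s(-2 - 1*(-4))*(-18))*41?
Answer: -8856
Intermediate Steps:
s(C) = 6*C (s(C) = C*6 = 6*C)
(s(-2 - 1*(-4))*(-18))*41 = ((6*(-2 - 1*(-4)))*(-18))*41 = ((6*(-2 + 4))*(-18))*41 = ((6*2)*(-18))*41 = (12*(-18))*41 = -216*41 = -8856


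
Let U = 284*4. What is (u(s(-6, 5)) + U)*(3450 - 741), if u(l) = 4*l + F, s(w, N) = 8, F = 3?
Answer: 3172239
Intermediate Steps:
u(l) = 3 + 4*l (u(l) = 4*l + 3 = 3 + 4*l)
U = 1136
(u(s(-6, 5)) + U)*(3450 - 741) = ((3 + 4*8) + 1136)*(3450 - 741) = ((3 + 32) + 1136)*2709 = (35 + 1136)*2709 = 1171*2709 = 3172239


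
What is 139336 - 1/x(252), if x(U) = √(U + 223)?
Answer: 139336 - √19/95 ≈ 1.3934e+5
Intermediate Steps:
x(U) = √(223 + U)
139336 - 1/x(252) = 139336 - 1/(√(223 + 252)) = 139336 - 1/(√475) = 139336 - 1/(5*√19) = 139336 - √19/95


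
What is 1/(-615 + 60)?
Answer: -1/555 ≈ -0.0018018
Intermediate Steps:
1/(-615 + 60) = 1/(-555) = -1/555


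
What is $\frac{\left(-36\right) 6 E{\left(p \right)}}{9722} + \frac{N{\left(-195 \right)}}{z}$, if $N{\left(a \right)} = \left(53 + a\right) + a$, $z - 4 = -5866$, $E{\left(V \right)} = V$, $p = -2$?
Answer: $\frac{2904349}{28495182} \approx 0.10192$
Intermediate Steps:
$z = -5862$ ($z = 4 - 5866 = -5862$)
$N{\left(a \right)} = 53 + 2 a$
$\frac{\left(-36\right) 6 E{\left(p \right)}}{9722} + \frac{N{\left(-195 \right)}}{z} = \frac{\left(-36\right) 6 \left(-2\right)}{9722} + \frac{53 + 2 \left(-195\right)}{-5862} = \left(-216\right) \left(-2\right) \frac{1}{9722} + \left(53 - 390\right) \left(- \frac{1}{5862}\right) = 432 \cdot \frac{1}{9722} - - \frac{337}{5862} = \frac{216}{4861} + \frac{337}{5862} = \frac{2904349}{28495182}$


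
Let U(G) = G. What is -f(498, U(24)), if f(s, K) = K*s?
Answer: -11952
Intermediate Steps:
-f(498, U(24)) = -24*498 = -1*11952 = -11952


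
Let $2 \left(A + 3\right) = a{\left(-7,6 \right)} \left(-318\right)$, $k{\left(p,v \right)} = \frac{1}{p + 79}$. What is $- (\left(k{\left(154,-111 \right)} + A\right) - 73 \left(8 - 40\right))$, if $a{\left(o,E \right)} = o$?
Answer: $- \frac{802919}{233} \approx -3446.0$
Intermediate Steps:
$k{\left(p,v \right)} = \frac{1}{79 + p}$
$A = 1110$ ($A = -3 + \frac{\left(-7\right) \left(-318\right)}{2} = -3 + \frac{1}{2} \cdot 2226 = -3 + 1113 = 1110$)
$- (\left(k{\left(154,-111 \right)} + A\right) - 73 \left(8 - 40\right)) = - (\left(\frac{1}{79 + 154} + 1110\right) - 73 \left(8 - 40\right)) = - (\left(\frac{1}{233} + 1110\right) - -2336) = - (\left(\frac{1}{233} + 1110\right) + 2336) = - (\frac{258631}{233} + 2336) = \left(-1\right) \frac{802919}{233} = - \frac{802919}{233}$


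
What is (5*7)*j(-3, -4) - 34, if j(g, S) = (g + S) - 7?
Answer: -524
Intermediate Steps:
j(g, S) = -7 + S + g (j(g, S) = (S + g) - 7 = -7 + S + g)
(5*7)*j(-3, -4) - 34 = (5*7)*(-7 - 4 - 3) - 34 = 35*(-14) - 34 = -490 - 34 = -524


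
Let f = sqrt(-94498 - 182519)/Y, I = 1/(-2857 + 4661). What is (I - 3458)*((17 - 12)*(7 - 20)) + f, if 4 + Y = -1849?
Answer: 405485015/1804 - I*sqrt(277017)/1853 ≈ 2.2477e+5 - 0.28404*I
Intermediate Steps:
Y = -1853 (Y = -4 - 1849 = -1853)
I = 1/1804 ≈ 0.00055432
f = -I*sqrt(277017)/1853 (f = sqrt(-94498 - 182519)/(-1853) = sqrt(-277017)*(-1/1853) = (I*sqrt(277017))*(-1/1853) = -I*sqrt(277017)/1853 ≈ -0.28404*I)
(I - 3458)*((17 - 12)*(7 - 20)) + f = (1/1804 - 3458)*((17 - 12)*(7 - 20)) - I*sqrt(277017)/1853 = -31191155*(-13)/1804 - I*sqrt(277017)/1853 = -6238231/1804*(-65) - I*sqrt(277017)/1853 = 405485015/1804 - I*sqrt(277017)/1853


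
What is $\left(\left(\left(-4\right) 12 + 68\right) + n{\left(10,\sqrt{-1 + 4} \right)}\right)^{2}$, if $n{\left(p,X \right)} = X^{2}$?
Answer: $529$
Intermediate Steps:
$\left(\left(\left(-4\right) 12 + 68\right) + n{\left(10,\sqrt{-1 + 4} \right)}\right)^{2} = \left(\left(\left(-4\right) 12 + 68\right) + \left(\sqrt{-1 + 4}\right)^{2}\right)^{2} = \left(\left(-48 + 68\right) + \left(\sqrt{3}\right)^{2}\right)^{2} = \left(20 + 3\right)^{2} = 23^{2} = 529$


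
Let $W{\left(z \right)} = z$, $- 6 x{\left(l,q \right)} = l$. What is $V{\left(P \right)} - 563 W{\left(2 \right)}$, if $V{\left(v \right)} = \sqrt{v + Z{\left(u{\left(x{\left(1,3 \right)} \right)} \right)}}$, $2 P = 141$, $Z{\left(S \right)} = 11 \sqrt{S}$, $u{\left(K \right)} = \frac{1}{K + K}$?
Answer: $-1126 + \frac{\sqrt{282 + 44 i \sqrt{3}}}{2} \approx -1117.5 + 1.1245 i$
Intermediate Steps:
$x{\left(l,q \right)} = - \frac{l}{6}$
$u{\left(K \right)} = \frac{1}{2 K}$
$P = \frac{141}{2}$ ($P = \frac{1}{2} \cdot 141 = \frac{141}{2} \approx 70.5$)
$V{\left(v \right)} = \sqrt{v + 11 i \sqrt{3}}$ ($V{\left(v \right)} = \sqrt{v + 11 \sqrt{\frac{1}{2 \left(\left(- \frac{1}{6}\right) 1\right)}}} = \sqrt{v + 11 \sqrt{\frac{1}{2 \left(- \frac{1}{6}\right)}}} = \sqrt{v + 11 \sqrt{\frac{1}{2} \left(-6\right)}} = \sqrt{v + 11 \sqrt{-3}} = \sqrt{v + 11 i \sqrt{3}}$)
$V{\left(P \right)} - 563 W{\left(2 \right)} = \sqrt{\frac{141}{2} + 11 i \sqrt{3}} - 563 \cdot 2 = \sqrt{\frac{141}{2} + 11 i \sqrt{3}} - 1126 = -1126 + \sqrt{\frac{141}{2} + 11 i \sqrt{3}}$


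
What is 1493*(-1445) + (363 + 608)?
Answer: -2156414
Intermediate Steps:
1493*(-1445) + (363 + 608) = -2157385 + 971 = -2156414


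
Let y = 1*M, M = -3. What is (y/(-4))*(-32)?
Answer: -24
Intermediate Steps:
y = -3 (y = 1*(-3) = -3)
(y/(-4))*(-32) = -3/(-4)*(-32) = -3*(-¼)*(-32) = (¾)*(-32) = -24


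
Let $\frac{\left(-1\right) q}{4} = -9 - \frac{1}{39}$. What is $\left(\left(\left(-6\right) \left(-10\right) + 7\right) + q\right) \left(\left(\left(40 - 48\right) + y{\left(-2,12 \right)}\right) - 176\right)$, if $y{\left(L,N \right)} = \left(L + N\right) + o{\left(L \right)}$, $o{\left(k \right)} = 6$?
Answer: $- \frac{225176}{13} \approx -17321.0$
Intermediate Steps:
$y{\left(L,N \right)} = 6 + L + N$ ($y{\left(L,N \right)} = \left(L + N\right) + 6 = 6 + L + N$)
$q = \frac{1408}{39}$ ($q = - 4 \left(-9 - \frac{1}{39}\right) = \left(-4\right) \left(- \frac{352}{39}\right) = \frac{1408}{39} \approx 36.103$)
$\left(\left(\left(-6\right) \left(-10\right) + 7\right) + q\right) \left(\left(\left(40 - 48\right) + y{\left(-2,12 \right)}\right) - 176\right) = \left(\left(\left(-6\right) \left(-10\right) + 7\right) + \frac{1408}{39}\right) \left(\left(\left(40 - 48\right) + \left(6 - 2 + 12\right)\right) - 176\right) = \left(\left(60 + 7\right) + \frac{1408}{39}\right) \left(\left(-8 + 16\right) - 176\right) = \left(67 + \frac{1408}{39}\right) \left(8 - 176\right) = \frac{4021}{39} \left(-168\right) = - \frac{225176}{13}$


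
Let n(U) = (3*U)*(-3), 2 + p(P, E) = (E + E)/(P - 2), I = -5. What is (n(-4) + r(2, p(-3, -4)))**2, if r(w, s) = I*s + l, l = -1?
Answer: 1369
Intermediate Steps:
p(P, E) = -2 + 2*E/(-2 + P) (p(P, E) = -2 + (E + E)/(P - 2) = -2 + (2*E)/(-2 + P) = -2 + 2*E/(-2 + P))
n(U) = -9*U
r(w, s) = -1 - 5*s (r(w, s) = -5*s - 1 = -1 - 5*s)
(n(-4) + r(2, p(-3, -4)))**2 = (-9*(-4) + (-1 - 10*(2 - 4 - 1*(-3))/(-2 - 3)))**2 = (36 + (-1 - 10*(2 - 4 + 3)/(-5)))**2 = (36 + (-1 - 10*(-1)/5))**2 = (36 + (-1 - 5*(-2/5)))**2 = (36 + (-1 + 2))**2 = (36 + 1)**2 = 37**2 = 1369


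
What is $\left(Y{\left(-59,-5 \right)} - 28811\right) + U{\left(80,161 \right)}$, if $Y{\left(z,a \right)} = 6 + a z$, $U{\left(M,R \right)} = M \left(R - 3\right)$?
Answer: $-15870$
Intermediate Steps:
$U{\left(M,R \right)} = M \left(-3 + R\right)$
$\left(Y{\left(-59,-5 \right)} - 28811\right) + U{\left(80,161 \right)} = \left(\left(6 - -295\right) - 28811\right) + 80 \left(-3 + 161\right) = \left(\left(6 + 295\right) - 28811\right) + 80 \cdot 158 = \left(301 - 28811\right) + 12640 = -28510 + 12640 = -15870$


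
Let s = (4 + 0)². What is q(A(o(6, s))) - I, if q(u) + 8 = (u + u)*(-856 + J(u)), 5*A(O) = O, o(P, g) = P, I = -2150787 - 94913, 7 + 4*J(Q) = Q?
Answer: 56090853/25 ≈ 2.2436e+6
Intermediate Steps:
J(Q) = -7/4 + Q/4
I = -2245700
s = 16 (s = 4² = 16)
A(O) = O/5
q(u) = -8 + 2*u*(-3431/4 + u/4) (q(u) = -8 + (u + u)*(-856 + (-7/4 + u/4)) = -8 + (2*u)*(-3431/4 + u/4) = -8 + 2*u*(-3431/4 + u/4))
q(A(o(6, s))) - I = (-8 + ((⅕)*6)²/2 - 3431*6/10) - 1*(-2245700) = (-8 + (6/5)²/2 - 3431/2*6/5) + 2245700 = (-8 + (½)*(36/25) - 10293/5) + 2245700 = (-8 + 18/25 - 10293/5) + 2245700 = -51647/25 + 2245700 = 56090853/25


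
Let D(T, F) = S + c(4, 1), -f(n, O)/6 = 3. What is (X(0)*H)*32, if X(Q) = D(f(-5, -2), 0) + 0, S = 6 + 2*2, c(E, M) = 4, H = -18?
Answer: -8064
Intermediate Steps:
S = 10 (S = 6 + 4 = 10)
f(n, O) = -18 (f(n, O) = -6*3 = -18)
D(T, F) = 14 (D(T, F) = 10 + 4 = 14)
X(Q) = 14 (X(Q) = 14 + 0 = 14)
(X(0)*H)*32 = (14*(-18))*32 = -252*32 = -8064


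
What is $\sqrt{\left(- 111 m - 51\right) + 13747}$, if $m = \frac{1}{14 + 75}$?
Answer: $\frac{11 \sqrt{896497}}{89} \approx 117.02$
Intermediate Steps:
$m = \frac{1}{89} \approx 0.011236$
$\sqrt{\left(- 111 m - 51\right) + 13747} = \sqrt{\left(\left(-111\right) \frac{1}{89} - 51\right) + 13747} = \sqrt{\left(- \frac{111}{89} - 51\right) + 13747} = \sqrt{- \frac{4650}{89} + 13747} = \sqrt{\frac{1218833}{89}} = \frac{11 \sqrt{896497}}{89}$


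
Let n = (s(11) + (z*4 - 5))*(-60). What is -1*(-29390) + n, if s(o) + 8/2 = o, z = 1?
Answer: 29030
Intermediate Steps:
s(o) = -4 + o
n = -360 (n = ((-4 + 11) + (1*4 - 5))*(-60) = (7 + (4 - 5))*(-60) = (7 - 1)*(-60) = 6*(-60) = -360)
-1*(-29390) + n = -1*(-29390) - 360 = 29390 - 360 = 29030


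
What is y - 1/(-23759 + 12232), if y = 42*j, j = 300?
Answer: 145240201/11527 ≈ 12600.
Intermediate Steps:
y = 12600 (y = 42*300 = 12600)
y - 1/(-23759 + 12232) = 12600 - 1/(-23759 + 12232) = 12600 - 1/(-11527) = 12600 - 1*(-1/11527) = 12600 + 1/11527 = 145240201/11527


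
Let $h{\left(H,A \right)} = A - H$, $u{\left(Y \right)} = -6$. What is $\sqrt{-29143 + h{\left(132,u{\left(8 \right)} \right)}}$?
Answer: $i \sqrt{29281} \approx 171.12 i$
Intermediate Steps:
$\sqrt{-29143 + h{\left(132,u{\left(8 \right)} \right)}} = \sqrt{-29143 - 138} = \sqrt{-29281} = i \sqrt{29281}$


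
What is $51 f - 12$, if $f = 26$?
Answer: $1314$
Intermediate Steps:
$51 f - 12 = 51 \cdot 26 - 12 = 1326 - 12 = 1314$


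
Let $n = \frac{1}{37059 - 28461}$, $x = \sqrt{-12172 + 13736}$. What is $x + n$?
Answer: $\frac{1}{8598} + 2 \sqrt{391} \approx 39.548$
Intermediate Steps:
$x = 2 \sqrt{391}$ ($x = \sqrt{1564} = 2 \sqrt{391} \approx 39.547$)
$n = \frac{1}{8598} \approx 0.00011631$
$x + n = 2 \sqrt{391} + \frac{1}{8598} = \frac{1}{8598} + 2 \sqrt{391}$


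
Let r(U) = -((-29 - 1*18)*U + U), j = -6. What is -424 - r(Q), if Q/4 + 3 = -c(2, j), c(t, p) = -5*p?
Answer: 5648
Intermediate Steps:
Q = -132 (Q = -12 + 4*(-(-5)*(-6)) = -12 + 4*(-1*30) = -12 + 4*(-30) = -12 - 120 = -132)
r(U) = 46*U (r(U) = -((-29 - 18)*U + U) = -(-47*U + U) = -(-46)*U = 46*U)
-424 - r(Q) = -424 - 46*(-132) = -424 - 1*(-6072) = -424 + 6072 = 5648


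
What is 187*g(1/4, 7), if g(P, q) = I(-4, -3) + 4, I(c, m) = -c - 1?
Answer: 1309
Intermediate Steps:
I(c, m) = -1 - c
g(P, q) = 7 (g(P, q) = (-1 - 1*(-4)) + 4 = (-1 + 4) + 4 = 3 + 4 = 7)
187*g(1/4, 7) = 187*7 = 1309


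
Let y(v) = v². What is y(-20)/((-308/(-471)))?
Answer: 47100/77 ≈ 611.69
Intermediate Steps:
y(-20)/((-308/(-471))) = (-20)²/((-308/(-471))) = 400/((-308*(-1/471))) = 400/(308/471) = 400*(471/308) = 47100/77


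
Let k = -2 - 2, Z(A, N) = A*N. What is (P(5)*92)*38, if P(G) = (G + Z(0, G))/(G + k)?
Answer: 17480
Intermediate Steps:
k = -4
P(G) = G/(-4 + G) (P(G) = (G + 0*G)/(G - 4) = (G + 0)/(-4 + G) = G/(-4 + G))
(P(5)*92)*38 = ((5/(-4 + 5))*92)*38 = ((5/1)*92)*38 = ((5*1)*92)*38 = (5*92)*38 = 460*38 = 17480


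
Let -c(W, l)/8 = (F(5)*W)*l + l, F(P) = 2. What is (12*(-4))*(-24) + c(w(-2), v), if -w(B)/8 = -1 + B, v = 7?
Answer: -1592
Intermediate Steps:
w(B) = 8 - 8*B (w(B) = -8*(-1 + B) = 8 - 8*B)
c(W, l) = -8*l - 16*W*l (c(W, l) = -8*((2*W)*l + l) = -8*(2*W*l + l) = -8*(l + 2*W*l) = -8*l - 16*W*l)
(12*(-4))*(-24) + c(w(-2), v) = (12*(-4))*(-24) - 8*7*(1 + 2*(8 - 8*(-2))) = -48*(-24) - 8*7*(1 + 2*(8 + 16)) = 1152 - 8*7*(1 + 2*24) = 1152 - 8*7*(1 + 48) = 1152 - 8*7*49 = 1152 - 2744 = -1592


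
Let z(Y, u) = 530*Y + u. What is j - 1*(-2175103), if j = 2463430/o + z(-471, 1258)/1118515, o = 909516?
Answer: 1106375332572669359/508653644370 ≈ 2.1751e+6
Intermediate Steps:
z(Y, u) = u + 530*Y
j = 1264742549249/508653644370 (j = 2463430/909516 + (1258 + 530*(-471))/1118515 = 2463430*(1/909516) + (1258 - 249630)*(1/1118515) = 1231715/454758 - 248372*1/1118515 = 1231715/454758 - 248372/1118515 = 1264742549249/508653644370 ≈ 2.4865)
j - 1*(-2175103) = 1264742549249/508653644370 - 1*(-2175103) = 1264742549249/508653644370 + 2175103 = 1106375332572669359/508653644370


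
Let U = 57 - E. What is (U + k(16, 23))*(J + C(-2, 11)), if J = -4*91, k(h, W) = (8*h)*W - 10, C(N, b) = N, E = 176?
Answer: -1030290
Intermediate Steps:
k(h, W) = -10 + 8*W*h (k(h, W) = 8*W*h - 10 = -10 + 8*W*h)
J = -364
U = -119 (U = 57 - 1*176 = 57 - 176 = -119)
(U + k(16, 23))*(J + C(-2, 11)) = (-119 + (-10 + 8*23*16))*(-364 - 2) = (-119 + (-10 + 2944))*(-366) = (-119 + 2934)*(-366) = 2815*(-366) = -1030290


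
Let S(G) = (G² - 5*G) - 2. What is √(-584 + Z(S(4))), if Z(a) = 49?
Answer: I*√535 ≈ 23.13*I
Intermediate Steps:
S(G) = -2 + G² - 5*G
√(-584 + Z(S(4))) = √(-584 + 49) = √(-535) = I*√535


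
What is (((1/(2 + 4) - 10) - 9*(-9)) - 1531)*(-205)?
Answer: 1795595/6 ≈ 2.9927e+5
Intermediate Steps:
(((1/(2 + 4) - 10) - 9*(-9)) - 1531)*(-205) = (((1/6 - 10) + 81) - 1531)*(-205) = (((⅙ - 10) + 81) - 1531)*(-205) = ((-59/6 + 81) - 1531)*(-205) = (427/6 - 1531)*(-205) = -8759/6*(-205) = 1795595/6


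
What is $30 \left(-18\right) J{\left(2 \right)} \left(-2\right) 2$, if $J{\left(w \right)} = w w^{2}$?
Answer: $17280$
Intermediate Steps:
$J{\left(w \right)} = w^{3}$
$30 \left(-18\right) J{\left(2 \right)} \left(-2\right) 2 = 30 \left(-18\right) 2^{3} \left(-2\right) 2 = - 540 \cdot 8 \left(-2\right) 2 = - 540 \left(\left(-16\right) 2\right) = \left(-540\right) \left(-32\right) = 17280$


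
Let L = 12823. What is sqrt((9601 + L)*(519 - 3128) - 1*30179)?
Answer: I*sqrt(58534395) ≈ 7650.8*I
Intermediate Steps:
sqrt((9601 + L)*(519 - 3128) - 1*30179) = sqrt((9601 + 12823)*(519 - 3128) - 1*30179) = sqrt(22424*(-2609) - 30179) = sqrt(-58504216 - 30179) = sqrt(-58534395) = I*sqrt(58534395)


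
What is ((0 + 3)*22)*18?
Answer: 1188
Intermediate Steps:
((0 + 3)*22)*18 = (3*22)*18 = 66*18 = 1188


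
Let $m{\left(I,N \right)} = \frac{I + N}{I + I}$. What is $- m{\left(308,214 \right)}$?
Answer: $- \frac{261}{308} \approx -0.8474$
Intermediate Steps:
$m{\left(I,N \right)} = \frac{I + N}{2 I}$
$- m{\left(308,214 \right)} = - \frac{308 + 214}{2 \cdot 308} = - \frac{522}{2 \cdot 308} = \left(-1\right) \frac{261}{308} = - \frac{261}{308}$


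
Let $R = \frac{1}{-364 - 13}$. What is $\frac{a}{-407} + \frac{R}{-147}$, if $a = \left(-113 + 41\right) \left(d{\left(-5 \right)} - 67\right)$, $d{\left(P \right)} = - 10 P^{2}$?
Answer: $- \frac{1264882849}{22555533} \approx -56.079$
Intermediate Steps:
$a = 22824$ ($a = \left(-113 + 41\right) \left(- 10 \left(-5\right)^{2} - 67\right) = - 72 \left(\left(-10\right) 25 - 67\right) = - 72 \left(-250 - 67\right) = \left(-72\right) \left(-317\right) = 22824$)
$R = - \frac{1}{377}$ ($R = \frac{1}{-377} = - \frac{1}{377} \approx -0.0026525$)
$\frac{a}{-407} + \frac{R}{-147} = \frac{22824}{-407} - \frac{1}{377 \left(-147\right)} = 22824 \left(- \frac{1}{407}\right) - - \frac{1}{55419} = - \frac{22824}{407} + \frac{1}{55419} = - \frac{1264882849}{22555533}$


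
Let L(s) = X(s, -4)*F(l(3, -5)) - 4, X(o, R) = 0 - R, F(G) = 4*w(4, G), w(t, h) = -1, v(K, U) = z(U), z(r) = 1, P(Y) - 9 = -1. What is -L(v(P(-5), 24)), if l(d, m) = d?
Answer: 20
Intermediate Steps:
P(Y) = 8 (P(Y) = 9 - 1 = 8)
v(K, U) = 1
F(G) = -4 (F(G) = 4*(-1) = -4)
X(o, R) = -R
L(s) = -20 (L(s) = -1*(-4)*(-4) - 4 = 4*(-4) - 4 = -16 - 4 = -20)
-L(v(P(-5), 24)) = -1*(-20) = 20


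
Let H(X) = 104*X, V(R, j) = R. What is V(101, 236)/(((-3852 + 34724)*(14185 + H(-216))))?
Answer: -101/255589288 ≈ -3.9517e-7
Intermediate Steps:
V(101, 236)/(((-3852 + 34724)*(14185 + H(-216)))) = 101/(((-3852 + 34724)*(14185 + 104*(-216)))) = 101/((30872*(14185 - 22464))) = 101/((30872*(-8279))) = 101/(-255589288) = 101*(-1/255589288) = -101/255589288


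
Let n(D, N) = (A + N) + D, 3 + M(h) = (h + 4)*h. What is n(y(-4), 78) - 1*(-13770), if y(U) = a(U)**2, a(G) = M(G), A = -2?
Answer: 13855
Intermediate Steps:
M(h) = -3 + h*(4 + h) (M(h) = -3 + (h + 4)*h = -3 + (4 + h)*h = -3 + h*(4 + h))
a(G) = -3 + G**2 + 4*G
y(U) = (-3 + U**2 + 4*U)**2
n(D, N) = -2 + D + N (n(D, N) = (-2 + N) + D = -2 + D + N)
n(y(-4), 78) - 1*(-13770) = (-2 + (-3 + (-4)**2 + 4*(-4))**2 + 78) - 1*(-13770) = (-2 + (-3 + 16 - 16)**2 + 78) + 13770 = (-2 + (-3)**2 + 78) + 13770 = (-2 + 9 + 78) + 13770 = 85 + 13770 = 13855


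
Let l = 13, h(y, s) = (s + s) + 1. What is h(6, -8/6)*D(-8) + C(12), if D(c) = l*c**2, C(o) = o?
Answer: -4124/3 ≈ -1374.7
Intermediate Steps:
h(y, s) = 1 + 2*s (h(y, s) = 2*s + 1 = 1 + 2*s)
D(c) = 13*c**2
h(6, -8/6)*D(-8) + C(12) = (1 + 2*(-8/6))*(13*(-8)**2) + 12 = (1 + 2*(-8*1/6))*(13*64) + 12 = (1 + 2*(-4/3))*832 + 12 = (1 - 8/3)*832 + 12 = -5/3*832 + 12 = -4160/3 + 12 = -4124/3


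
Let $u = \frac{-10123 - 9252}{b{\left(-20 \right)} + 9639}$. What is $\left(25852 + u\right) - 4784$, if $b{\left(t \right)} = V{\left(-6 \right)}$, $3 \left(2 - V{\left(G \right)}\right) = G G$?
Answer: $\frac{202844397}{9629} \approx 21066.0$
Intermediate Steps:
$V{\left(G \right)} = 2 - \frac{G^{2}}{3}$ ($V{\left(G \right)} = 2 - \frac{G G}{3} = 2 - \frac{G^{2}}{3}$)
$b{\left(t \right)} = -10$ ($b{\left(t \right)} = 2 - \frac{\left(-6\right)^{2}}{3} = 2 - 12 = -10$)
$u = - \frac{19375}{9629}$ ($u = \frac{-10123 - 9252}{-10 + 9639} = - \frac{19375}{9629} \approx -2.0121$)
$\left(25852 + u\right) - 4784 = \left(25852 - \frac{19375}{9629}\right) - 4784 = \frac{248909533}{9629} - 4784 = \frac{202844397}{9629}$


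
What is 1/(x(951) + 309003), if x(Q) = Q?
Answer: 1/309954 ≈ 3.2263e-6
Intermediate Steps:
1/(x(951) + 309003) = 1/(951 + 309003) = 1/309954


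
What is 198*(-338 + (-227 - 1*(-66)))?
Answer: -98802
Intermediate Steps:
198*(-338 + (-227 - 1*(-66))) = 198*(-338 + (-227 + 66)) = 198*(-338 - 161) = 198*(-499) = -98802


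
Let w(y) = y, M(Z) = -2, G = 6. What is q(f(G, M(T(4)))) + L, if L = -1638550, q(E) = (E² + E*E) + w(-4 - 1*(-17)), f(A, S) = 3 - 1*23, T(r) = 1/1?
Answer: -1637737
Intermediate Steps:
T(r) = 1 (T(r) = 1*1 = 1)
f(A, S) = -20 (f(A, S) = 3 - 23 = -20)
q(E) = 13 + 2*E² (q(E) = (E² + E*E) + (-4 - 1*(-17)) = (E² + E²) + (-4 + 17) = 2*E² + 13 = 13 + 2*E²)
q(f(G, M(T(4)))) + L = (13 + 2*(-20)²) - 1638550 = (13 + 2*400) - 1638550 = (13 + 800) - 1638550 = 813 - 1638550 = -1637737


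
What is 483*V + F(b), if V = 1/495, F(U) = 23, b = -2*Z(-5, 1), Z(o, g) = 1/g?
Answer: 3956/165 ≈ 23.976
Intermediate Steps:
b = -2 (b = -2/1 = -2*1 = -2)
V = 1/495 ≈ 0.0020202
483*V + F(b) = 483*(1/495) + 23 = 161/165 + 23 = 3956/165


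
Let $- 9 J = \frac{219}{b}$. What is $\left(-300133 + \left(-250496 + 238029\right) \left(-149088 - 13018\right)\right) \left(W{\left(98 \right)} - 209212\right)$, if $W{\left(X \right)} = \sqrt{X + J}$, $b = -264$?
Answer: $-422749535299228 + \frac{2020675369 \sqrt{1709158}}{132} \approx -4.2273 \cdot 10^{14}$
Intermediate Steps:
$J = \frac{73}{792}$ ($J = - \frac{219 \frac{1}{-264}}{9} = - \frac{219 \left(- \frac{1}{264}\right)}{9} = \left(- \frac{1}{9}\right) \left(- \frac{73}{88}\right) = \frac{73}{792} \approx 0.092172$)
$W{\left(X \right)} = \sqrt{\frac{73}{792} + X}$ ($W{\left(X \right)} = \sqrt{X + \frac{73}{792}} = \sqrt{\frac{73}{792} + X}$)
$\left(-300133 + \left(-250496 + 238029\right) \left(-149088 - 13018\right)\right) \left(W{\left(98 \right)} - 209212\right) = \left(-300133 + \left(-250496 + 238029\right) \left(-149088 - 13018\right)\right) \left(\frac{\sqrt{1606 + 17424 \cdot 98}}{132} - 209212\right) = \left(-300133 - -2020975502\right) \left(\frac{\sqrt{1606 + 1707552}}{132} - 209212\right) = \left(-300133 + 2020975502\right) \left(\frac{\sqrt{1709158}}{132} - 209212\right) = 2020675369 \left(-209212 + \frac{\sqrt{1709158}}{132}\right) = -422749535299228 + \frac{2020675369 \sqrt{1709158}}{132}$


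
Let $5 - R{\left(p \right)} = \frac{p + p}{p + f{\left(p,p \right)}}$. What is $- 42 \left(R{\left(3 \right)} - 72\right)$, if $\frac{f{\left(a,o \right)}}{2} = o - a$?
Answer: $2898$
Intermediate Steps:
$f{\left(a,o \right)} = - 2 a + 2 o$ ($f{\left(a,o \right)} = 2 \left(o - a\right) = - 2 a + 2 o$)
$R{\left(p \right)} = 3$ ($R{\left(p \right)} = 5 - \frac{p + p}{p + \left(- 2 p + 2 p\right)} = 5 - \frac{2 p}{p + 0} = 5 - \frac{2 p}{p} = 5 - 2 = 3$)
$- 42 \left(R{\left(3 \right)} - 72\right) = - 42 \left(3 - 72\right) = \left(-42\right) \left(-69\right) = 2898$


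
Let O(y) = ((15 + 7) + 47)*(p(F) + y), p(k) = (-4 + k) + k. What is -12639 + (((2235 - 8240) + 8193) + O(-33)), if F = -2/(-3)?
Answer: -12912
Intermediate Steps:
F = ⅔ (F = -2*(-⅓) = ⅔ ≈ 0.66667)
p(k) = -4 + 2*k
O(y) = -184 + 69*y (O(y) = ((15 + 7) + 47)*((-4 + 2*(⅔)) + y) = (22 + 47)*((-4 + 4/3) + y) = 69*(-8/3 + y) = -184 + 69*y)
-12639 + (((2235 - 8240) + 8193) + O(-33)) = -12639 + (((2235 - 8240) + 8193) + (-184 + 69*(-33))) = -12639 + ((-6005 + 8193) + (-184 - 2277)) = -12639 + (2188 - 2461) = -12639 - 273 = -12912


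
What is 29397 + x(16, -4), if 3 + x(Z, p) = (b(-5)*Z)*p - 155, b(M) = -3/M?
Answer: 146003/5 ≈ 29201.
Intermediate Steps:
x(Z, p) = -158 + 3*Z*p/5 (x(Z, p) = -3 + (((-3/(-5))*Z)*p - 155) = -3 + (((-3*(-⅕))*Z)*p - 155) = -3 + ((3*Z/5)*p - 155) = -3 + (3*Z*p/5 - 155) = -3 + (-155 + 3*Z*p/5) = -158 + 3*Z*p/5)
29397 + x(16, -4) = 29397 + (-158 + (⅗)*16*(-4)) = 29397 + (-158 - 192/5) = 29397 - 982/5 = 146003/5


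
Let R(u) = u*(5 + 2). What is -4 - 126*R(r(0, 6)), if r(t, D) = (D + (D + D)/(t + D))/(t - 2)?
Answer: 3524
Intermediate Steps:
r(t, D) = (D + 2*D/(D + t))/(-2 + t) (r(t, D) = (D + (2*D)/(D + t))/(-2 + t) = (D + 2*D/(D + t))/(-2 + t))
R(u) = 7*u (R(u) = u*7 = 7*u)
-4 - 126*R(r(0, 6)) = -4 - 882*6*(2 + 6 + 0)/(0**2 - 2*6 - 2*0 + 6*0) = -4 - 882*6*8/(0 - 12 + 0 + 0) = -4 - 882*6*8/(-12) = -4 - 882*6*(-1/12)*8 = -4 - 882*(-4) = -4 - 126*(-28) = -4 + 3528 = 3524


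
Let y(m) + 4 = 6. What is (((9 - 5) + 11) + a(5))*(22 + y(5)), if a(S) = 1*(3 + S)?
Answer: 552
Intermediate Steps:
a(S) = 3 + S
y(m) = 2 (y(m) = -4 + 6 = 2)
(((9 - 5) + 11) + a(5))*(22 + y(5)) = (((9 - 5) + 11) + (3 + 5))*(22 + 2) = ((4 + 11) + 8)*24 = (15 + 8)*24 = 23*24 = 552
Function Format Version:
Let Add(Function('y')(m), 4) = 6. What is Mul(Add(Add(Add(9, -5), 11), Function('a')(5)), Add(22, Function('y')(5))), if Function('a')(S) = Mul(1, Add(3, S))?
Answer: 552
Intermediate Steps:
Function('a')(S) = Add(3, S)
Function('y')(m) = 2 (Function('y')(m) = Add(-4, 6) = 2)
Mul(Add(Add(Add(9, -5), 11), Function('a')(5)), Add(22, Function('y')(5))) = Mul(Add(Add(Add(9, -5), 11), Add(3, 5)), Add(22, 2)) = Mul(Add(Add(4, 11), 8), 24) = Mul(Add(15, 8), 24) = Mul(23, 24) = 552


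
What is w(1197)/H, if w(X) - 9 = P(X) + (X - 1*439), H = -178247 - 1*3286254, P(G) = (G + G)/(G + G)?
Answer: -768/3464501 ≈ -0.00022168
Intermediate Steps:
P(G) = 1 (P(G) = (2*G)/((2*G)) = (2*G)*(1/(2*G)) = 1)
H = -3464501 (H = -178247 - 3286254 = -3464501)
w(X) = -429 + X (w(X) = 9 + (1 + (X - 1*439)) = 9 + (1 + (X - 439)) = 9 + (1 + (-439 + X)) = 9 + (-438 + X) = -429 + X)
w(1197)/H = (-429 + 1197)/(-3464501) = 768*(-1/3464501) = -768/3464501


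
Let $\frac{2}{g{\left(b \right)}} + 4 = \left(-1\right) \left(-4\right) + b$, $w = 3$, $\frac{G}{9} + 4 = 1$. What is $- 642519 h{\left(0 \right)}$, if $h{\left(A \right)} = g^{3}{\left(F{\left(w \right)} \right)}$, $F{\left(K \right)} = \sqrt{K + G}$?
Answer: $- \frac{71391 i \sqrt{6}}{4} \approx - 43718.0 i$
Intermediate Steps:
$G = -27$ ($G = -36 + 9 \cdot 1 = -36 + 9 = -27$)
$F{\left(K \right)} = \sqrt{-27 + K}$ ($F{\left(K \right)} = \sqrt{K - 27} = \sqrt{-27 + K}$)
$g{\left(b \right)} = \frac{2}{b}$ ($g{\left(b \right)} = \frac{2}{-4 + \left(\left(-1\right) \left(-4\right) + b\right)} = \frac{2}{-4 + \left(4 + b\right)} = \frac{2}{b}$)
$h{\left(A \right)} = \frac{i \sqrt{6}}{36}$ ($h{\left(A \right)} = \left(\frac{2}{\sqrt{-27 + 3}}\right)^{3} = \left(\frac{2}{\sqrt{-24}}\right)^{3} = \left(\frac{2}{2 i \sqrt{6}}\right)^{3} = \left(2 \left(- \frac{i \sqrt{6}}{12}\right)\right)^{3} = \left(- \frac{i \sqrt{6}}{6}\right)^{3} = \frac{i \sqrt{6}}{36}$)
$- 642519 h{\left(0 \right)} = - 642519 \frac{i \sqrt{6}}{36} = - \frac{71391 i \sqrt{6}}{4}$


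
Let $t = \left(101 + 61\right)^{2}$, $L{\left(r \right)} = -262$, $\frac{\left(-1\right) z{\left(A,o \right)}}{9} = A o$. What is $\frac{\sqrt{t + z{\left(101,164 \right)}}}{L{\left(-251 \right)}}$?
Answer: $- \frac{6 i \sqrt{853}}{131} \approx - 1.3377 i$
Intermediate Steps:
$z{\left(A,o \right)} = - 9 A o$
$t = 26244$ ($t = 162^{2} = 26244$)
$\frac{\sqrt{t + z{\left(101,164 \right)}}}{L{\left(-251 \right)}} = \frac{\sqrt{26244 - 909 \cdot 164}}{-262} = \sqrt{26244 - 149076} \left(- \frac{1}{262}\right) = \sqrt{-122832} \left(- \frac{1}{262}\right) = 12 i \sqrt{853} \left(- \frac{1}{262}\right) = - \frac{6 i \sqrt{853}}{131}$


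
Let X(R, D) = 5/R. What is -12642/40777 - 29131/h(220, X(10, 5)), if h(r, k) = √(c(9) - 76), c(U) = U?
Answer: -12642/40777 + 29131*I*√67/67 ≈ -0.31003 + 3558.9*I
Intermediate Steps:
h(r, k) = I*√67 (h(r, k) = √(9 - 76) = √(-67) = I*√67)
-12642/40777 - 29131/h(220, X(10, 5)) = -12642/40777 - 29131*(-I*√67/67) = -12642*1/40777 - (-29131)*I*√67/67 = -12642/40777 + 29131*I*√67/67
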